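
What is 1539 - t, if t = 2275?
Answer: -736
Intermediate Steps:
1539 - t = 1539 - 1*2275 = 1539 - 2275 = -736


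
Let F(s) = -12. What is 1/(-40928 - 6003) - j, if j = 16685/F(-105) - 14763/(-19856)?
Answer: 3884950513913/2795585808 ≈ 1389.7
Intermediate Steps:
j = -82780051/59568 (j = 16685/(-12) - 14763/(-19856) = 16685*(-1/12) - 14763*(-1/19856) = -16685/12 + 14763/19856 = -82780051/59568 ≈ -1389.7)
1/(-40928 - 6003) - j = 1/(-40928 - 6003) - 1*(-82780051/59568) = 1/(-46931) + 82780051/59568 = -1/46931 + 82780051/59568 = 3884950513913/2795585808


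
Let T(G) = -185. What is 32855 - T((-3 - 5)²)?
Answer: 33040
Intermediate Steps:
32855 - T((-3 - 5)²) = 32855 - 1*(-185) = 32855 + 185 = 33040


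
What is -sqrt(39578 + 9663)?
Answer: -sqrt(49241) ≈ -221.90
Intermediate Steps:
-sqrt(39578 + 9663) = -sqrt(49241)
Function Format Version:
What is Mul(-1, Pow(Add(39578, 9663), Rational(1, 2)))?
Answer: Mul(-1, Pow(49241, Rational(1, 2))) ≈ -221.90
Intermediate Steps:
Mul(-1, Pow(Add(39578, 9663), Rational(1, 2))) = Mul(-1, Pow(49241, Rational(1, 2)))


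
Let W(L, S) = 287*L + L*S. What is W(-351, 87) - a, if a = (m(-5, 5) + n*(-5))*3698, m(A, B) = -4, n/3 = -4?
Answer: -338362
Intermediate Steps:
n = -12 (n = 3*(-4) = -12)
a = 207088 (a = (-4 - 12*(-5))*3698 = (-4 + 60)*3698 = 56*3698 = 207088)
W(-351, 87) - a = -351*(287 + 87) - 1*207088 = -351*374 - 207088 = -131274 - 207088 = -338362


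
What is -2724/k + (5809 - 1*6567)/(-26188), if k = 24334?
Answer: -13222735/159314698 ≈ -0.082998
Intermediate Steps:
-2724/k + (5809 - 1*6567)/(-26188) = -2724/24334 + (5809 - 1*6567)/(-26188) = -2724*1/24334 + (5809 - 6567)*(-1/26188) = -1362/12167 - 758*(-1/26188) = -1362/12167 + 379/13094 = -13222735/159314698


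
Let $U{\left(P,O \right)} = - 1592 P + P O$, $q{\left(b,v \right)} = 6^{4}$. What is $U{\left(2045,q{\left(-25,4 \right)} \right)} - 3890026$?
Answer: $-4495346$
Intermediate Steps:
$q{\left(b,v \right)} = 1296$
$U{\left(P,O \right)} = - 1592 P + O P$
$U{\left(2045,q{\left(-25,4 \right)} \right)} - 3890026 = 2045 \left(-1592 + 1296\right) - 3890026 = 2045 \left(-296\right) - 3890026 = -605320 - 3890026 = -4495346$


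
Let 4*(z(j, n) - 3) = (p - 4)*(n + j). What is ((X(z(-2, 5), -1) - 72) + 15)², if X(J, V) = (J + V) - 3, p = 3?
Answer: 55225/16 ≈ 3451.6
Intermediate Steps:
z(j, n) = 3 - j/4 - n/4 (z(j, n) = 3 + ((3 - 4)*(n + j))/4 = 3 + (-(j + n))/4 = 3 + (-j - n)/4 = 3 + (-j/4 - n/4) = 3 - j/4 - n/4)
X(J, V) = -3 + J + V
((X(z(-2, 5), -1) - 72) + 15)² = (((-3 + (3 - ¼*(-2) - ¼*5) - 1) - 72) + 15)² = (((-3 + (3 + ½ - 5/4) - 1) - 72) + 15)² = (((-3 + 9/4 - 1) - 72) + 15)² = ((-7/4 - 72) + 15)² = (-295/4 + 15)² = (-235/4)² = 55225/16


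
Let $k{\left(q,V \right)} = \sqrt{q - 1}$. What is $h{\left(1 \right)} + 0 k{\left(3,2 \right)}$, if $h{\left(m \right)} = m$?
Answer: $1$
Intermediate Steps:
$k{\left(q,V \right)} = \sqrt{-1 + q}$
$h{\left(1 \right)} + 0 k{\left(3,2 \right)} = 1 + 0 \sqrt{-1 + 3} = 1 + 0 \sqrt{2} = 1 + 0 = 1$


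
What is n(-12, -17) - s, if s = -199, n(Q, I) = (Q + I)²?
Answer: 1040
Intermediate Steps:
n(Q, I) = (I + Q)²
n(-12, -17) - s = (-17 - 12)² - 1*(-199) = (-29)² + 199 = 841 + 199 = 1040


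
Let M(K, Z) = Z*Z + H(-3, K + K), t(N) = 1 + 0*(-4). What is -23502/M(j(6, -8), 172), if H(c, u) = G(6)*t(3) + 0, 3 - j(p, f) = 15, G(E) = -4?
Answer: -3917/4930 ≈ -0.79452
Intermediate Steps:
t(N) = 1 (t(N) = 1 + 0 = 1)
j(p, f) = -12 (j(p, f) = 3 - 1*15 = 3 - 15 = -12)
H(c, u) = -4 (H(c, u) = -4*1 + 0 = -4 + 0 = -4)
M(K, Z) = -4 + Z² (M(K, Z) = Z*Z - 4 = Z² - 4 = -4 + Z²)
-23502/M(j(6, -8), 172) = -23502/(-4 + 172²) = -23502/(-4 + 29584) = -23502/29580 = -23502*1/29580 = -3917/4930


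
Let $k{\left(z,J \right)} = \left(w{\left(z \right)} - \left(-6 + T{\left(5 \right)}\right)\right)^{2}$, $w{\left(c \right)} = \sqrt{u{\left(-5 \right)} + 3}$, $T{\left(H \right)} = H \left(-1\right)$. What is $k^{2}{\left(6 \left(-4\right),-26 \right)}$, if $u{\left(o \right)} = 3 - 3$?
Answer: $\left(11 + \sqrt{3}\right)^{4} \approx 26278.0$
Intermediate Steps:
$T{\left(H \right)} = - H$
$u{\left(o \right)} = 0$
$w{\left(c \right)} = \sqrt{3}$ ($w{\left(c \right)} = \sqrt{0 + 3} = \sqrt{3}$)
$k{\left(z,J \right)} = \left(11 + \sqrt{3}\right)^{2}$ ($k{\left(z,J \right)} = \left(\sqrt{3} + \left(6 - \left(-1\right) 5\right)\right)^{2} = \left(\sqrt{3} + \left(6 - -5\right)\right)^{2} = \left(\sqrt{3} + \left(6 + 5\right)\right)^{2} = \left(\sqrt{3} + 11\right)^{2} = \left(11 + \sqrt{3}\right)^{2}$)
$k^{2}{\left(6 \left(-4\right),-26 \right)} = \left(\left(11 + \sqrt{3}\right)^{2}\right)^{2} = \left(11 + \sqrt{3}\right)^{4}$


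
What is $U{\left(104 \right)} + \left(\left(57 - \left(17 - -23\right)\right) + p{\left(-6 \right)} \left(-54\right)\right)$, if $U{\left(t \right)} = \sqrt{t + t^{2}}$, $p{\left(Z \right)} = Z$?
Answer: $341 + 2 \sqrt{2730} \approx 445.5$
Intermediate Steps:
$U{\left(104 \right)} + \left(\left(57 - \left(17 - -23\right)\right) + p{\left(-6 \right)} \left(-54\right)\right) = \sqrt{104 \left(1 + 104\right)} + \left(\left(57 - \left(17 - -23\right)\right) - -324\right) = \sqrt{104 \cdot 105} + \left(\left(57 - \left(17 + 23\right)\right) + 324\right) = \sqrt{10920} + \left(\left(57 - 40\right) + 324\right) = 2 \sqrt{2730} + \left(\left(57 - 40\right) + 324\right) = 2 \sqrt{2730} + \left(17 + 324\right) = 2 \sqrt{2730} + 341 = 341 + 2 \sqrt{2730}$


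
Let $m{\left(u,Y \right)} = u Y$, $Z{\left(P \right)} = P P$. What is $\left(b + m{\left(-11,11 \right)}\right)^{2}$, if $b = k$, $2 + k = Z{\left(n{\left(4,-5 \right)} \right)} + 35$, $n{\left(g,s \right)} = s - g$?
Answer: $49$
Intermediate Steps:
$Z{\left(P \right)} = P^{2}$
$k = 114$ ($k = -2 + \left(\left(-5 - 4\right)^{2} + 35\right) = -2 + \left(\left(-9\right)^{2} + 35\right) = -2 + \left(81 + 35\right) = -2 + 116 = 114$)
$b = 114$
$m{\left(u,Y \right)} = Y u$
$\left(b + m{\left(-11,11 \right)}\right)^{2} = \left(114 + 11 \left(-11\right)\right)^{2} = \left(114 - 121\right)^{2} = \left(-7\right)^{2} = 49$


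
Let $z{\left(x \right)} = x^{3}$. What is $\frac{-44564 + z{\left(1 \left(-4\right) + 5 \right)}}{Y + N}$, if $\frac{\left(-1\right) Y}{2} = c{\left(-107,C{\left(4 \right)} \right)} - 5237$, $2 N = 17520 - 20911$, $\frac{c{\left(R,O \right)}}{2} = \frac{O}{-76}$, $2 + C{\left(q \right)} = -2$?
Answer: $- \frac{1693394}{333575} \approx -5.0765$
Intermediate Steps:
$C{\left(q \right)} = -4$ ($C{\left(q \right)} = -2 - 2 = -4$)
$c{\left(R,O \right)} = - \frac{O}{38}$ ($c{\left(R,O \right)} = 2 \frac{O}{-76} = 2 O \left(- \frac{1}{76}\right) = 2 \left(- \frac{O}{76}\right) = - \frac{O}{38}$)
$N = - \frac{3391}{2}$ ($N = \frac{17520 - 20911}{2} = \frac{1}{2} \left(-3391\right) = - \frac{3391}{2} \approx -1695.5$)
$Y = \frac{199002}{19}$ ($Y = - 2 \left(\left(- \frac{1}{38}\right) \left(-4\right) - 5237\right) = - 2 \left(\frac{2}{19} - 5237\right) = \left(-2\right) \left(- \frac{99501}{19}\right) = \frac{199002}{19} \approx 10474.0$)
$\frac{-44564 + z{\left(1 \left(-4\right) + 5 \right)}}{Y + N} = \frac{-44564 + \left(1 \left(-4\right) + 5\right)^{3}}{\frac{199002}{19} - \frac{3391}{2}} = \frac{-44564 + \left(-4 + 5\right)^{3}}{\frac{333575}{38}} = \left(-44564 + 1^{3}\right) \frac{38}{333575} = \left(-44564 + 1\right) \frac{38}{333575} = \left(-44563\right) \frac{38}{333575} = - \frac{1693394}{333575}$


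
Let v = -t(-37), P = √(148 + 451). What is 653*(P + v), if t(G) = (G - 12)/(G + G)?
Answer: -31997/74 + 653*√599 ≈ 15549.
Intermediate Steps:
t(G) = (-12 + G)/(2*G) (t(G) = (-12 + G)/((2*G)) = (-12 + G)*(1/(2*G)) = (-12 + G)/(2*G))
P = √599 ≈ 24.474
v = -49/74 (v = -(-12 - 37)/(2*(-37)) = -(-1)*(-49)/(2*37) = -1*49/74 = -49/74 ≈ -0.66216)
653*(P + v) = 653*(√599 - 49/74) = 653*(-49/74 + √599) = -31997/74 + 653*√599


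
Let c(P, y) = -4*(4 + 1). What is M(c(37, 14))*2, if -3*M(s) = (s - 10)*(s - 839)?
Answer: -17180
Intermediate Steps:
c(P, y) = -20 (c(P, y) = -4*5 = -20)
M(s) = -(-839 + s)*(-10 + s)/3 (M(s) = -(s - 10)*(s - 839)/3 = -(-10 + s)*(-839 + s)/3 = -(-839 + s)*(-10 + s)/3)
M(c(37, 14))*2 = (-8390/3 + 283*(-20) - 1/3*(-20)**2)*2 = (-8390/3 - 5660 - 1/3*400)*2 = (-8390/3 - 5660 - 400/3)*2 = -8590*2 = -17180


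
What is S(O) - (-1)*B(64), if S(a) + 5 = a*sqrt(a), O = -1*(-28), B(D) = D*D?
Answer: 4091 + 56*sqrt(7) ≈ 4239.2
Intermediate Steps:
B(D) = D**2
O = 28
S(a) = -5 + a**(3/2) (S(a) = -5 + a*sqrt(a) = -5 + a**(3/2))
S(O) - (-1)*B(64) = (-5 + 28**(3/2)) - (-1)*64**2 = (-5 + 56*sqrt(7)) - (-1)*4096 = (-5 + 56*sqrt(7)) - 1*(-4096) = (-5 + 56*sqrt(7)) + 4096 = 4091 + 56*sqrt(7)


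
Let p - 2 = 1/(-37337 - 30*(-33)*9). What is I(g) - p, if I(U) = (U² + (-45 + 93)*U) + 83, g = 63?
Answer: 201092599/28427 ≈ 7074.0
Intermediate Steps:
p = 56853/28427 (p = 2 + 1/(-37337 - 30*(-33)*9) = 2 + 1/(-37337 + 990*9) = 2 + 1/(-37337 + 8910) = 2 + 1/(-28427) = 2 - 1/28427 = 56853/28427 ≈ 2.0000)
I(U) = 83 + U² + 48*U (I(U) = (U² + 48*U) + 83 = 83 + U² + 48*U)
I(g) - p = (83 + 63² + 48*63) - 1*56853/28427 = (83 + 3969 + 3024) - 56853/28427 = 7076 - 56853/28427 = 201092599/28427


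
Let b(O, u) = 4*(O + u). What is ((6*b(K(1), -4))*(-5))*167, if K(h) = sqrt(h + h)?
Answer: 80160 - 20040*sqrt(2) ≈ 51819.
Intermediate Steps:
K(h) = sqrt(2)*sqrt(h) (K(h) = sqrt(2*h) = sqrt(2)*sqrt(h))
b(O, u) = 4*O + 4*u
((6*b(K(1), -4))*(-5))*167 = ((6*(4*(sqrt(2)*sqrt(1)) + 4*(-4)))*(-5))*167 = ((6*(4*(sqrt(2)*1) - 16))*(-5))*167 = ((6*(4*sqrt(2) - 16))*(-5))*167 = ((6*(-16 + 4*sqrt(2)))*(-5))*167 = ((-96 + 24*sqrt(2))*(-5))*167 = (480 - 120*sqrt(2))*167 = 80160 - 20040*sqrt(2)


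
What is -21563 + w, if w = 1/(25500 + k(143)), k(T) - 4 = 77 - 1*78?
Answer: -549921188/25503 ≈ -21563.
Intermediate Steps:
k(T) = 3 (k(T) = 4 + (77 - 1*78) = 4 + (77 - 78) = 4 - 1 = 3)
w = 1/25503 (w = 1/(25500 + 3) = 1/25503 ≈ 3.9211e-5)
-21563 + w = -21563 + 1/25503 = -549921188/25503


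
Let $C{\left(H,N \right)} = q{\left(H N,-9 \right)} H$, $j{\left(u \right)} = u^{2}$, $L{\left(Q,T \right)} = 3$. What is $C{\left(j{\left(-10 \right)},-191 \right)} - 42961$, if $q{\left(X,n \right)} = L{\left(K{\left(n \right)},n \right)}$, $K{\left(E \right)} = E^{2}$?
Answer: $-42661$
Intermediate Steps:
$q{\left(X,n \right)} = 3$
$C{\left(H,N \right)} = 3 H$
$C{\left(j{\left(-10 \right)},-191 \right)} - 42961 = 3 \left(-10\right)^{2} - 42961 = 3 \cdot 100 - 42961 = 300 - 42961 = -42661$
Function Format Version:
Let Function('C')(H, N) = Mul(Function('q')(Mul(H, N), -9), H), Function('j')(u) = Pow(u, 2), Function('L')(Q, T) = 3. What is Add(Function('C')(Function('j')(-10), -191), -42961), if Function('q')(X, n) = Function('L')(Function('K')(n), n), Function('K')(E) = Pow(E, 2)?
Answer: -42661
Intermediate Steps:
Function('q')(X, n) = 3
Function('C')(H, N) = Mul(3, H)
Add(Function('C')(Function('j')(-10), -191), -42961) = Add(Mul(3, Pow(-10, 2)), -42961) = Add(Mul(3, 100), -42961) = Add(300, -42961) = -42661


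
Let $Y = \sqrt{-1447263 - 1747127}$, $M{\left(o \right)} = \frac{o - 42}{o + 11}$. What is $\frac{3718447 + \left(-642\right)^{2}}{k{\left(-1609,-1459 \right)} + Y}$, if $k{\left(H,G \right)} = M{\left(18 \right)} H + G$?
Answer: $- \frac{88523124341}{540027003} - \frac{3473843851 i \sqrt{3194390}}{2700135015} \approx -163.92 - 2299.4 i$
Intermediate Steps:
$M{\left(o \right)} = \frac{-42 + o}{11 + o}$
$Y = i \sqrt{3194390}$ ($Y = \sqrt{-3194390} = i \sqrt{3194390} \approx 1787.3 i$)
$k{\left(H,G \right)} = G - \frac{24 H}{29}$ ($k{\left(H,G \right)} = \frac{-42 + 18}{11 + 18} H + G = \frac{1}{29} \left(-24\right) H + G = - \frac{24 H}{29} + G = G - \frac{24 H}{29}$)
$\frac{3718447 + \left(-642\right)^{2}}{k{\left(-1609,-1459 \right)} + Y} = \frac{3718447 + \left(-642\right)^{2}}{\left(-1459 - - \frac{38616}{29}\right) + i \sqrt{3194390}} = \frac{3718447 + 412164}{\left(-1459 + \frac{38616}{29}\right) + i \sqrt{3194390}} = \frac{4130611}{- \frac{3695}{29} + i \sqrt{3194390}}$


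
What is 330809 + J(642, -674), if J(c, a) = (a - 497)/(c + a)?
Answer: 10587059/32 ≈ 3.3085e+5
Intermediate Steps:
J(c, a) = (-497 + a)/(a + c)
330809 + J(642, -674) = 330809 + (-497 - 674)/(-674 + 642) = 330809 - 1171/(-32) = 330809 - 1/32*(-1171) = 330809 + 1171/32 = 10587059/32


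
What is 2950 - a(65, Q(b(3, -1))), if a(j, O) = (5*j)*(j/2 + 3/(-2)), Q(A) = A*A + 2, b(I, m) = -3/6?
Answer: -7125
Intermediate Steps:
b(I, m) = -½ (b(I, m) = -3*⅙ = -½)
Q(A) = 2 + A² (Q(A) = A² + 2 = 2 + A²)
a(j, O) = 5*j*(-3/2 + j/2) (a(j, O) = (5*j)*(j*(½) + 3*(-½)) = (5*j)*(j/2 - 3/2) = (5*j)*(-3/2 + j/2) = 5*j*(-3/2 + j/2))
2950 - a(65, Q(b(3, -1))) = 2950 - 5*65*(-3 + 65)/2 = 2950 - 5*65*62/2 = 2950 - 1*10075 = 2950 - 10075 = -7125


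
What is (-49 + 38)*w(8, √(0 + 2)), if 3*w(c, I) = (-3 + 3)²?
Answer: 0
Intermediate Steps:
w(c, I) = 0 (w(c, I) = (-3 + 3)²/3 = (⅓)*0² = (⅓)*0 = 0)
(-49 + 38)*w(8, √(0 + 2)) = (-49 + 38)*0 = -11*0 = 0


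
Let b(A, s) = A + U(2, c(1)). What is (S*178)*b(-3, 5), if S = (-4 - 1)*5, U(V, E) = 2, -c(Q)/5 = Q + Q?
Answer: 4450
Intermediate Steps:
c(Q) = -10*Q (c(Q) = -5*(Q + Q) = -10*Q)
S = -25 (S = -5*5 = -25)
b(A, s) = 2 + A (b(A, s) = A + 2 = 2 + A)
(S*178)*b(-3, 5) = (-25*178)*(2 - 3) = -4450*(-1) = 4450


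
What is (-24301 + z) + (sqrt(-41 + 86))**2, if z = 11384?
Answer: -12872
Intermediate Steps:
(-24301 + z) + (sqrt(-41 + 86))**2 = (-24301 + 11384) + (sqrt(-41 + 86))**2 = -12917 + (sqrt(45))**2 = -12917 + (3*sqrt(5))**2 = -12917 + 45 = -12872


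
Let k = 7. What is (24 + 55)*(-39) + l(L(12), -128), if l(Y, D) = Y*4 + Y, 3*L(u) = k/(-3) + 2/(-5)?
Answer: -27770/9 ≈ -3085.6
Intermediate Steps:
L(u) = -41/45 (L(u) = (7/(-3) + 2/(-5))/3 = (7*(-⅓) + 2*(-⅕))/3 = (-7/3 - ⅖)/3 = (⅓)*(-41/15) = -41/45)
l(Y, D) = 5*Y (l(Y, D) = 4*Y + Y = 5*Y)
(24 + 55)*(-39) + l(L(12), -128) = (24 + 55)*(-39) + 5*(-41/45) = 79*(-39) - 41/9 = -3081 - 41/9 = -27770/9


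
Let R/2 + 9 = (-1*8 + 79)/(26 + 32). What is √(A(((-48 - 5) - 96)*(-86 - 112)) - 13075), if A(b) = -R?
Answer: 2*I*√2745749/29 ≈ 114.28*I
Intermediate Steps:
R = -451/29 (R = -18 + 2*((-1*8 + 79)/(26 + 32)) = -18 + 2*((-8 + 79)/58) = -18 + 2*(71*(1/58)) = -18 + 2*(71/58) = -18 + 71/29 = -451/29 ≈ -15.552)
A(b) = 451/29 (A(b) = -1*(-451/29) = 451/29)
√(A(((-48 - 5) - 96)*(-86 - 112)) - 13075) = √(451/29 - 13075) = √(-378724/29) = 2*I*√2745749/29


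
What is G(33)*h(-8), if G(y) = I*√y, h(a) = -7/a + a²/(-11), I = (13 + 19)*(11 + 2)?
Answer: -22620*√33/11 ≈ -11813.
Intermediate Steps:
I = 416 (I = 32*13 = 416)
h(a) = -7/a - a²/11 (h(a) = -7/a + a²*(-1/11) = -7/a - a²/11)
G(y) = 416*√y
G(33)*h(-8) = (416*√33)*((1/11)*(-77 - 1*(-8)³)/(-8)) = (416*√33)*((1/11)*(-⅛)*(-77 - 1*(-512))) = (416*√33)*((1/11)*(-⅛)*(-77 + 512)) = (416*√33)*((1/11)*(-⅛)*435) = (416*√33)*(-435/88) = -22620*√33/11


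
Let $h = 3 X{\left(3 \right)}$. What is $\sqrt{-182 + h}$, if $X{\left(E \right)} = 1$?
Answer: $i \sqrt{179} \approx 13.379 i$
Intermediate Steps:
$h = 3$ ($h = 3 \cdot 1 = 3$)
$\sqrt{-182 + h} = \sqrt{-182 + 3} = \sqrt{-179} = i \sqrt{179}$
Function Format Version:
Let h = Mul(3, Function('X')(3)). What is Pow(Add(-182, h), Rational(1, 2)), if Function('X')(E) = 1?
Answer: Mul(I, Pow(179, Rational(1, 2))) ≈ Mul(13.379, I)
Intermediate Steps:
h = 3 (h = Mul(3, 1) = 3)
Pow(Add(-182, h), Rational(1, 2)) = Pow(Add(-182, 3), Rational(1, 2)) = Pow(-179, Rational(1, 2)) = Mul(I, Pow(179, Rational(1, 2)))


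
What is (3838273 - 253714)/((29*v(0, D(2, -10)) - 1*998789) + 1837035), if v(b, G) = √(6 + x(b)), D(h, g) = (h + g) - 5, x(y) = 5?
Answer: 3004742243514/702656347265 - 103952211*√11/702656347265 ≈ 4.2758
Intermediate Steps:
D(h, g) = -5 + g + h (D(h, g) = (g + h) - 5 = -5 + g + h)
v(b, G) = √11 (v(b, G) = √(6 + 5) = √11)
(3838273 - 253714)/((29*v(0, D(2, -10)) - 1*998789) + 1837035) = (3838273 - 253714)/((29*√11 - 1*998789) + 1837035) = 3584559/((29*√11 - 998789) + 1837035) = 3584559/((-998789 + 29*√11) + 1837035) = 3584559/(838246 + 29*√11)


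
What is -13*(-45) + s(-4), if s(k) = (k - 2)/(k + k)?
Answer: 2343/4 ≈ 585.75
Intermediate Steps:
s(k) = (-2 + k)/(2*k) (s(k) = (-2 + k)/((2*k)) = (-2 + k)*(1/(2*k)) = (-2 + k)/(2*k))
-13*(-45) + s(-4) = -13*(-45) + (½)*(-2 - 4)/(-4) = 585 + (½)*(-¼)*(-6) = 585 + ¾ = 2343/4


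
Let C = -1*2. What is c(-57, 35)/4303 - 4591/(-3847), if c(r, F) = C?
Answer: 19747379/16553641 ≈ 1.1929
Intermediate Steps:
C = -2
c(r, F) = -2
c(-57, 35)/4303 - 4591/(-3847) = -2/4303 - 4591/(-3847) = -2*1/4303 - 4591*(-1/3847) = -2/4303 + 4591/3847 = 19747379/16553641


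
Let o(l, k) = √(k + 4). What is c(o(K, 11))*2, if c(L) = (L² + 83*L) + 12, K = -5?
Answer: 54 + 166*√15 ≈ 696.92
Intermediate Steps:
o(l, k) = √(4 + k)
c(L) = 12 + L² + 83*L
c(o(K, 11))*2 = (12 + (√(4 + 11))² + 83*√(4 + 11))*2 = (12 + (√15)² + 83*√15)*2 = (12 + 15 + 83*√15)*2 = (27 + 83*√15)*2 = 54 + 166*√15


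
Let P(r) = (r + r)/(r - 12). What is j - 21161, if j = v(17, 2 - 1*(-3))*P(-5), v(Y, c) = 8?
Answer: -359657/17 ≈ -21156.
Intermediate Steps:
P(r) = 2*r/(-12 + r) (P(r) = (2*r)/(-12 + r) = 2*r/(-12 + r))
j = 80/17 (j = 8*(2*(-5)/(-12 - 5)) = 8*(2*(-5)/(-17)) = 8*(2*(-5)*(-1/17)) = 8*(10/17) = 80/17 ≈ 4.7059)
j - 21161 = 80/17 - 21161 = -359657/17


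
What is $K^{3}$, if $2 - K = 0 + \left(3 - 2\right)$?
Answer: $1$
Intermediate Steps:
$K = 1$ ($K = 2 - \left(0 + \left(3 - 2\right)\right) = 2 - \left(0 + 1\right) = 2 - 1 = 1$)
$K^{3} = 1^{3} = 1$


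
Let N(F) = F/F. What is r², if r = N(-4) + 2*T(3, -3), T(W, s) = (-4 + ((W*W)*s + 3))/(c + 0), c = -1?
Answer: 3249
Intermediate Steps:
T(W, s) = 1 - s*W² (T(W, s) = (-4 + ((W*W)*s + 3))/(-1 + 0) = (-4 + (W²*s + 3))/(-1) = (-4 + (s*W² + 3))*(-1) = (-4 + (3 + s*W²))*(-1) = (-1 + s*W²)*(-1) = 1 - s*W²)
N(F) = 1
r = 57 (r = 1 + 2*(1 - 1*(-3)*3²) = 1 + 2*(1 - 1*(-3)*9) = 1 + 2*(1 + 27) = 1 + 2*28 = 1 + 56 = 57)
r² = 57² = 3249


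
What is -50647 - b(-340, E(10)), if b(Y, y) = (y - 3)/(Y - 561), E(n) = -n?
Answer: -45632960/901 ≈ -50647.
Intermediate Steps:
b(Y, y) = (-3 + y)/(-561 + Y)
-50647 - b(-340, E(10)) = -50647 - (-3 - 1*10)/(-561 - 340) = -50647 - (-3 - 10)/(-901) = -50647 - (-1)*(-13)/901 = -50647 - 1*13/901 = -50647 - 13/901 = -45632960/901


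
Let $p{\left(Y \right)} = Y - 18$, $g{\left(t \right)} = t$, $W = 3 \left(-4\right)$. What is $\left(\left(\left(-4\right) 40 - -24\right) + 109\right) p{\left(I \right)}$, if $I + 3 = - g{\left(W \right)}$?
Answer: $243$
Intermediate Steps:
$W = -12$
$I = 9$ ($I = -3 - -12 = -3 + 12 = 9$)
$p{\left(Y \right)} = -18 + Y$ ($p{\left(Y \right)} = Y - 18 = -18 + Y$)
$\left(\left(\left(-4\right) 40 - -24\right) + 109\right) p{\left(I \right)} = \left(\left(\left(-4\right) 40 - -24\right) + 109\right) \left(-18 + 9\right) = \left(\left(-160 + 24\right) + 109\right) \left(-9\right) = \left(-136 + 109\right) \left(-9\right) = \left(-27\right) \left(-9\right) = 243$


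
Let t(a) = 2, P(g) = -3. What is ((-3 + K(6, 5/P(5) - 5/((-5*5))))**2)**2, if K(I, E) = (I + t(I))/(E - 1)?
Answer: 2847396321/1874161 ≈ 1519.3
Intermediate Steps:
K(I, E) = (2 + I)/(-1 + E) (K(I, E) = (I + 2)/(E - 1) = (2 + I)/(-1 + E))
((-3 + K(6, 5/P(5) - 5/((-5*5))))**2)**2 = ((-3 + (2 + 6)/(-1 + (5/(-3) - 5/((-5*5)))))**2)**2 = ((-3 + 8/(-1 + (5*(-1/3) - 5/(-25))))**2)**2 = ((-3 + 8/(-1 + (-5/3 - 5*(-1/25))))**2)**2 = ((-3 + 8/(-1 + (-5/3 + 1/5)))**2)**2 = ((-3 + 8/(-1 - 22/15))**2)**2 = ((-3 + 8/(-37/15))**2)**2 = ((-3 - 15/37*8)**2)**2 = ((-3 - 120/37)**2)**2 = ((-231/37)**2)**2 = (53361/1369)**2 = 2847396321/1874161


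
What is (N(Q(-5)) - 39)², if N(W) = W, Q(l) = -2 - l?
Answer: 1296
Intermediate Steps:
(N(Q(-5)) - 39)² = ((-2 - 1*(-5)) - 39)² = ((-2 + 5) - 39)² = (3 - 39)² = (-36)² = 1296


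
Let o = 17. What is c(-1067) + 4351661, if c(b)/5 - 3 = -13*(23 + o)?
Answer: 4349076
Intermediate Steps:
c(b) = -2585 (c(b) = 15 + 5*(-13*(23 + 17)) = 15 + 5*(-13*40) = 15 + 5*(-520) = 15 - 2600 = -2585)
c(-1067) + 4351661 = -2585 + 4351661 = 4349076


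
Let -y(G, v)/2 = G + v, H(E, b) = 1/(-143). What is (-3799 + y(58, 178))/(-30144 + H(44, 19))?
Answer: 610753/4310593 ≈ 0.14169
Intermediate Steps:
H(E, b) = -1/143
y(G, v) = -2*G - 2*v (y(G, v) = -2*(G + v) = -2*G - 2*v)
(-3799 + y(58, 178))/(-30144 + H(44, 19)) = (-3799 + (-2*58 - 2*178))/(-30144 - 1/143) = (-3799 + (-116 - 356))/(-4310593/143) = (-3799 - 472)*(-143/4310593) = -4271*(-143/4310593) = 610753/4310593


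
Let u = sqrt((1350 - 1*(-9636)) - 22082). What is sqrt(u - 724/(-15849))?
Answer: sqrt(1274964 + 55820178*I*sqrt(2774))/5283 ≈ 7.2589 + 7.2558*I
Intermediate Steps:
u = 2*I*sqrt(2774) (u = sqrt((1350 + 9636) - 22082) = sqrt(10986 - 22082) = sqrt(-11096) = 2*I*sqrt(2774) ≈ 105.34*I)
sqrt(u - 724/(-15849)) = sqrt(2*I*sqrt(2774) - 724/(-15849)) = sqrt(2*I*sqrt(2774) - 724*(-1/15849)) = sqrt(2*I*sqrt(2774) + 724/15849) = sqrt(724/15849 + 2*I*sqrt(2774))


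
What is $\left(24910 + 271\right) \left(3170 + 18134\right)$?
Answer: $536456024$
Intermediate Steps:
$\left(24910 + 271\right) \left(3170 + 18134\right) = 25181 \cdot 21304 = 536456024$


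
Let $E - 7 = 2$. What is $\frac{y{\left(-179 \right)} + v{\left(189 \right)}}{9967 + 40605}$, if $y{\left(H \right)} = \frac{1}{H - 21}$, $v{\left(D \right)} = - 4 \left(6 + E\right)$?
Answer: $- \frac{12001}{10114400} \approx -0.0011865$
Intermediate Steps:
$E = 9$ ($E = 7 + 2 = 9$)
$v{\left(D \right)} = -60$ ($v{\left(D \right)} = - 4 \left(6 + 9\right) = \left(-4\right) 15 = -60$)
$y{\left(H \right)} = \frac{1}{-21 + H}$
$\frac{y{\left(-179 \right)} + v{\left(189 \right)}}{9967 + 40605} = \frac{\frac{1}{-21 - 179} - 60}{9967 + 40605} = \frac{\frac{1}{-200} - 60}{50572} = \left(- \frac{1}{200} - 60\right) \frac{1}{50572} = \left(- \frac{12001}{200}\right) \frac{1}{50572} = - \frac{12001}{10114400}$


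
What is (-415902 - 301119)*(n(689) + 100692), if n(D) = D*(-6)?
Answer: -69234113718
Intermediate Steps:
n(D) = -6*D
(-415902 - 301119)*(n(689) + 100692) = (-415902 - 301119)*(-6*689 + 100692) = -717021*(-4134 + 100692) = -717021*96558 = -69234113718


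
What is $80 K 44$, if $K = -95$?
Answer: $-334400$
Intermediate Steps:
$80 K 44 = 80 \left(-95\right) 44 = \left(-7600\right) 44 = -334400$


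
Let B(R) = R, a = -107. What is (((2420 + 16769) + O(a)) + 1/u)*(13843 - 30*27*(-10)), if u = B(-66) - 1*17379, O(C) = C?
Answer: 7304506285127/17445 ≈ 4.1872e+8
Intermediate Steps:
u = -17445 (u = -66 - 1*17379 = -66 - 17379 = -17445)
(((2420 + 16769) + O(a)) + 1/u)*(13843 - 30*27*(-10)) = (((2420 + 16769) - 107) + 1/(-17445))*(13843 - 30*27*(-10)) = ((19189 - 107) - 1/17445)*(13843 - 810*(-10)) = (19082 - 1/17445)*(13843 + 8100) = (332885489/17445)*21943 = 7304506285127/17445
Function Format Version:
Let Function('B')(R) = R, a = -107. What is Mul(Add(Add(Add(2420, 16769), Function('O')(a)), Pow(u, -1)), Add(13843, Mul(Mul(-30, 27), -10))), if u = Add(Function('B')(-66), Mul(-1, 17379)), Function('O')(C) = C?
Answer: Rational(7304506285127, 17445) ≈ 4.1872e+8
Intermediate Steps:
u = -17445 (u = Add(-66, Mul(-1, 17379)) = Add(-66, -17379) = -17445)
Mul(Add(Add(Add(2420, 16769), Function('O')(a)), Pow(u, -1)), Add(13843, Mul(Mul(-30, 27), -10))) = Mul(Add(Add(Add(2420, 16769), -107), Pow(-17445, -1)), Add(13843, Mul(Mul(-30, 27), -10))) = Mul(Add(Add(19189, -107), Rational(-1, 17445)), Add(13843, Mul(-810, -10))) = Mul(Add(19082, Rational(-1, 17445)), Add(13843, 8100)) = Mul(Rational(332885489, 17445), 21943) = Rational(7304506285127, 17445)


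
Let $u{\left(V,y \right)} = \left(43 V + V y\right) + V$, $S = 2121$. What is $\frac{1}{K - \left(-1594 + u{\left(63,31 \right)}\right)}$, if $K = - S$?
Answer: $- \frac{1}{5252} \approx -0.0001904$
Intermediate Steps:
$u{\left(V,y \right)} = 44 V + V y$
$K = -2121$ ($K = \left(-1\right) 2121 = -2121$)
$\frac{1}{K - \left(-1594 + u{\left(63,31 \right)}\right)} = \frac{1}{-2121 + \left(1594 - 63 \left(44 + 31\right)\right)} = \frac{1}{-2121 + \left(1594 - 63 \cdot 75\right)} = \frac{1}{-2121 + \left(1594 - 4725\right)} = \frac{1}{-2121 - 3131} = \frac{1}{-5252} = - \frac{1}{5252}$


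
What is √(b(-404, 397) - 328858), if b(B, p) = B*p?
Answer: I*√489246 ≈ 699.46*I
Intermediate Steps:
√(b(-404, 397) - 328858) = √(-404*397 - 328858) = √(-160388 - 328858) = √(-489246) = I*√489246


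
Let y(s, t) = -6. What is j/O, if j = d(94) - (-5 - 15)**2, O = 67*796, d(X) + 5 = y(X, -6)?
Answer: -411/53332 ≈ -0.0077064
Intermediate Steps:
d(X) = -11 (d(X) = -5 - 6 = -11)
O = 53332
j = -411 (j = -11 - (-5 - 15)**2 = -11 - 1*(-20)**2 = -11 - 1*400 = -11 - 400 = -411)
j/O = -411/53332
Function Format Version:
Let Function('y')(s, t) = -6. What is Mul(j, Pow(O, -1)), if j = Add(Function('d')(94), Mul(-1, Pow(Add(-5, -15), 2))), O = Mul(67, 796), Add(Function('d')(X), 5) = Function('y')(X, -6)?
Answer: Rational(-411, 53332) ≈ -0.0077064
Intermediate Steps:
Function('d')(X) = -11 (Function('d')(X) = Add(-5, -6) = -11)
O = 53332
j = -411 (j = Add(-11, Mul(-1, Pow(Add(-5, -15), 2))) = Add(-11, Mul(-1, Pow(-20, 2))) = Add(-11, Mul(-1, 400)) = Add(-11, -400) = -411)
Mul(j, Pow(O, -1)) = Mul(-411, Pow(53332, -1)) = Mul(-411, Rational(1, 53332)) = Rational(-411, 53332)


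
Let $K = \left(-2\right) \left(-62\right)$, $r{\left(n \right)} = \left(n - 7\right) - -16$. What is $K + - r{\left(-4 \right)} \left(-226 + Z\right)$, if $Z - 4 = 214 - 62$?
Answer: $474$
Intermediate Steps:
$Z = 156$ ($Z = 4 + \left(214 - 62\right) = 4 + 152 = 156$)
$r{\left(n \right)} = 9 + n$ ($r{\left(n \right)} = \left(-7 + n\right) + 16 = 9 + n$)
$K = 124$
$K + - r{\left(-4 \right)} \left(-226 + Z\right) = 124 + - (9 - 4) \left(-226 + 156\right) = 124 + \left(-1\right) 5 \left(-70\right) = 124 - -350 = 124 + 350 = 474$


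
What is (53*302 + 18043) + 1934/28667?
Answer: 976084617/28667 ≈ 34049.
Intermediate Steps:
(53*302 + 18043) + 1934/28667 = (16006 + 18043) + 1934*(1/28667) = 34049 + 1934/28667 = 976084617/28667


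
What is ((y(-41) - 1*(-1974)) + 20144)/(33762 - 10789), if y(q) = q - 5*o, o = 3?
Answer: 22062/22973 ≈ 0.96034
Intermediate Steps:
y(q) = -15 + q (y(q) = q - 5*3 = q - 15 = -15 + q)
((y(-41) - 1*(-1974)) + 20144)/(33762 - 10789) = (((-15 - 41) - 1*(-1974)) + 20144)/(33762 - 10789) = ((-56 + 1974) + 20144)/22973 = (1918 + 20144)*(1/22973) = 22062*(1/22973) = 22062/22973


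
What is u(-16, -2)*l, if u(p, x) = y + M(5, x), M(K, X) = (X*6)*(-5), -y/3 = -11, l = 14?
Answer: 1302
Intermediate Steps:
y = 33 (y = -3*(-11) = 33)
M(K, X) = -30*X (M(K, X) = (6*X)*(-5) = -30*X)
u(p, x) = 33 - 30*x
u(-16, -2)*l = (33 - 30*(-2))*14 = (33 + 60)*14 = 93*14 = 1302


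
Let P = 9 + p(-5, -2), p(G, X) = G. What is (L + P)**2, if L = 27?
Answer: 961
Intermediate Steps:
P = 4 (P = 9 - 5 = 4)
(L + P)**2 = (27 + 4)**2 = 31**2 = 961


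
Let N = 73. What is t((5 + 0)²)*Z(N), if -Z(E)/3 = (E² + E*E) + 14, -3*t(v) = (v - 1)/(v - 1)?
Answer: 10672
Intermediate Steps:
t(v) = -⅓ (t(v) = -(v - 1)/(3*(v - 1)) = -(-1 + v)/(3*(-1 + v)) = -⅓*1 = -⅓)
Z(E) = -42 - 6*E² (Z(E) = -3*((E² + E*E) + 14) = -3*((E² + E²) + 14) = -3*(2*E² + 14) = -3*(14 + 2*E²) = -42 - 6*E²)
t((5 + 0)²)*Z(N) = -(-42 - 6*73²)/3 = -(-42 - 6*5329)/3 = -(-42 - 31974)/3 = -⅓*(-32016) = 10672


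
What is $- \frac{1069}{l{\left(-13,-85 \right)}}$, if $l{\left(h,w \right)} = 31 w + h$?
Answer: $\frac{1069}{2648} \approx 0.4037$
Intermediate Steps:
$l{\left(h,w \right)} = h + 31 w$
$- \frac{1069}{l{\left(-13,-85 \right)}} = - \frac{1069}{-13 + 31 \left(-85\right)} = - \frac{1069}{-13 - 2635} = - \frac{1069}{-2648} = \left(-1069\right) \left(- \frac{1}{2648}\right) = \frac{1069}{2648}$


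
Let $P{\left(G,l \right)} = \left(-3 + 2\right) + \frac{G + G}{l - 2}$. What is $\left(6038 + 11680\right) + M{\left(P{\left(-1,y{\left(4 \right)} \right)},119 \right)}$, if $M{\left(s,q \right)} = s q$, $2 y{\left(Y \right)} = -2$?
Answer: $\frac{53035}{3} \approx 17678.0$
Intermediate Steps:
$y{\left(Y \right)} = -1$ ($y{\left(Y \right)} = \frac{1}{2} \left(-2\right) = -1$)
$P{\left(G,l \right)} = -1 + \frac{2 G}{-2 + l}$
$M{\left(s,q \right)} = q s$
$\left(6038 + 11680\right) + M{\left(P{\left(-1,y{\left(4 \right)} \right)},119 \right)} = \left(6038 + 11680\right) + 119 \frac{2 - -1 + 2 \left(-1\right)}{-2 - 1} = 17718 + 119 \frac{2 + 1 - 2}{-3} = 17718 + 119 \left(\left(- \frac{1}{3}\right) 1\right) = 17718 + 119 \left(- \frac{1}{3}\right) = 17718 - \frac{119}{3} = \frac{53035}{3}$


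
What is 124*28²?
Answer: 97216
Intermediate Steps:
124*28² = 124*784 = 97216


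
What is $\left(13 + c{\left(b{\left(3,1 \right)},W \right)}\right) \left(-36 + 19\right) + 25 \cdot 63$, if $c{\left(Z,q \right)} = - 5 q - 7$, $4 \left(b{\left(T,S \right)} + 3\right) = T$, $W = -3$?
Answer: $1218$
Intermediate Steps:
$b{\left(T,S \right)} = -3 + \frac{T}{4}$
$c{\left(Z,q \right)} = -7 - 5 q$
$\left(13 + c{\left(b{\left(3,1 \right)},W \right)}\right) \left(-36 + 19\right) + 25 \cdot 63 = \left(13 - -8\right) \left(-36 + 19\right) + 25 \cdot 63 = \left(13 + \left(-7 + 15\right)\right) \left(-17\right) + 1575 = \left(13 + 8\right) \left(-17\right) + 1575 = 21 \left(-17\right) + 1575 = -357 + 1575 = 1218$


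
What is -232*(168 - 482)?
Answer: 72848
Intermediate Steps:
-232*(168 - 482) = -232*(-314) = 72848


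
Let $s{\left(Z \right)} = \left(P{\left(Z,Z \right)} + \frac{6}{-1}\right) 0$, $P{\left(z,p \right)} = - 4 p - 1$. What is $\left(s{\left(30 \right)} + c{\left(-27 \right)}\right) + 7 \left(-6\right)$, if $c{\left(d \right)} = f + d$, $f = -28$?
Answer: $-97$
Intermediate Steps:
$P{\left(z,p \right)} = -1 - 4 p$
$c{\left(d \right)} = -28 + d$
$s{\left(Z \right)} = 0$ ($s{\left(Z \right)} = \left(\left(-1 - 4 Z\right) + \frac{6}{-1}\right) 0 = \left(\left(-1 - 4 Z\right) + 6 \left(-1\right)\right) 0 = \left(\left(-1 - 4 Z\right) - 6\right) 0 = \left(-7 - 4 Z\right) 0 = 0$)
$\left(s{\left(30 \right)} + c{\left(-27 \right)}\right) + 7 \left(-6\right) = \left(0 - 55\right) + 7 \left(-6\right) = \left(0 - 55\right) - 42 = -55 - 42 = -97$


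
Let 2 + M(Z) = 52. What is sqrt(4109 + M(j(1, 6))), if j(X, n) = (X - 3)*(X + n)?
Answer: sqrt(4159) ≈ 64.490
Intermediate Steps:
j(X, n) = (-3 + X)*(X + n)
M(Z) = 50 (M(Z) = -2 + 52 = 50)
sqrt(4109 + M(j(1, 6))) = sqrt(4109 + 50) = sqrt(4159)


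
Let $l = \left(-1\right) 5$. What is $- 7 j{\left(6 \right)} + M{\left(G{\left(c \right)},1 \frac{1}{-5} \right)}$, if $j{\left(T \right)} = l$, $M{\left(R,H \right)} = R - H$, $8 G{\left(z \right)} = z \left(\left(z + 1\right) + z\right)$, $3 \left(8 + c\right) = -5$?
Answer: $\frac{20647}{360} \approx 57.353$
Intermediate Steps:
$c = - \frac{29}{3}$ ($c = -8 + \frac{1}{3} \left(-5\right) = -8 - \frac{5}{3} = - \frac{29}{3} \approx -9.6667$)
$G{\left(z \right)} = \frac{z \left(1 + 2 z\right)}{8}$ ($G{\left(z \right)} = \frac{z \left(\left(z + 1\right) + z\right)}{8} = \frac{z \left(\left(1 + z\right) + z\right)}{8} = \frac{z \left(1 + 2 z\right)}{8}$)
$l = -5$
$j{\left(T \right)} = -5$
$- 7 j{\left(6 \right)} + M{\left(G{\left(c \right)},1 \frac{1}{-5} \right)} = \left(-7\right) \left(-5\right) - \left(\frac{1}{-5} + \frac{29 \left(1 + 2 \left(- \frac{29}{3}\right)\right)}{24}\right) = 35 - \left(- \frac{1}{5} + \frac{29 \left(1 - \frac{58}{3}\right)}{24}\right) = 35 - \left(- \frac{1}{5} + \frac{29}{24} \left(- \frac{55}{3}\right)\right) = 35 + \left(\frac{1595}{72} + \frac{1}{5}\right) = 35 + \frac{8047}{360} = \frac{20647}{360}$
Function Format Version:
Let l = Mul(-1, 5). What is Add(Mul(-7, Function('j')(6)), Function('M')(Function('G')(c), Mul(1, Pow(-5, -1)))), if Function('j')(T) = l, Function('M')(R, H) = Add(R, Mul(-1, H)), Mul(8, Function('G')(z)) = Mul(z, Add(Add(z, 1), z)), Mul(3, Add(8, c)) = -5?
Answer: Rational(20647, 360) ≈ 57.353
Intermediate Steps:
c = Rational(-29, 3) (c = Add(-8, Mul(Rational(1, 3), -5)) = Add(-8, Rational(-5, 3)) = Rational(-29, 3) ≈ -9.6667)
Function('G')(z) = Mul(Rational(1, 8), z, Add(1, Mul(2, z))) (Function('G')(z) = Mul(Rational(1, 8), Mul(z, Add(Add(z, 1), z))) = Mul(Rational(1, 8), Mul(z, Add(Add(1, z), z))) = Mul(Rational(1, 8), Mul(z, Add(1, Mul(2, z)))) = Mul(Rational(1, 8), z, Add(1, Mul(2, z))))
l = -5
Function('j')(T) = -5
Add(Mul(-7, Function('j')(6)), Function('M')(Function('G')(c), Mul(1, Pow(-5, -1)))) = Add(Mul(-7, -5), Add(Mul(Rational(1, 8), Rational(-29, 3), Add(1, Mul(2, Rational(-29, 3)))), Mul(-1, Mul(1, Pow(-5, -1))))) = Add(35, Add(Mul(Rational(1, 8), Rational(-29, 3), Add(1, Rational(-58, 3))), Mul(-1, Mul(1, Rational(-1, 5))))) = Add(35, Add(Mul(Rational(1, 8), Rational(-29, 3), Rational(-55, 3)), Mul(-1, Rational(-1, 5)))) = Add(35, Add(Rational(1595, 72), Rational(1, 5))) = Add(35, Rational(8047, 360)) = Rational(20647, 360)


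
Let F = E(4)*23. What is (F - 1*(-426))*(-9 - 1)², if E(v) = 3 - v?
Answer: 40300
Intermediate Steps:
F = -23 (F = (3 - 1*4)*23 = (3 - 4)*23 = -1*23 = -23)
(F - 1*(-426))*(-9 - 1)² = (-23 - 1*(-426))*(-9 - 1)² = (-23 + 426)*(-10)² = 403*100 = 40300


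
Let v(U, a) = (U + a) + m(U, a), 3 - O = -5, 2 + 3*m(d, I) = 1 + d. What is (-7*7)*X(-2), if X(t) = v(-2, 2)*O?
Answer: 392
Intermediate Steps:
m(d, I) = -⅓ + d/3 (m(d, I) = -⅔ + (1 + d)/3 = -⅔ + (⅓ + d/3) = -⅓ + d/3)
O = 8 (O = 3 - 1*(-5) = 3 + 5 = 8)
v(U, a) = -⅓ + a + 4*U/3 (v(U, a) = (U + a) + (-⅓ + U/3) = -⅓ + a + 4*U/3)
X(t) = -8 (X(t) = (-⅓ + 2 + (4/3)*(-2))*8 = (-⅓ + 2 - 8/3)*8 = -1*8 = -8)
(-7*7)*X(-2) = -7*7*(-8) = -49*(-8) = 392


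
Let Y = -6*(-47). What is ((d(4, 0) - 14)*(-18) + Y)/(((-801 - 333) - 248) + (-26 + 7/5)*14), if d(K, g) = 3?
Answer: -300/1079 ≈ -0.27804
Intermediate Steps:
Y = 282
((d(4, 0) - 14)*(-18) + Y)/(((-801 - 333) - 248) + (-26 + 7/5)*14) = ((3 - 14)*(-18) + 282)/(((-801 - 333) - 248) + (-26 + 7/5)*14) = (-11*(-18) + 282)/((-1134 - 248) + (-26 + 7*(⅕))*14) = (198 + 282)/(-1382 + (-26 + 7/5)*14) = 480/(-1382 - 123/5*14) = 480/(-1382 - 1722/5) = 480/(-8632/5) = 480*(-5/8632) = -300/1079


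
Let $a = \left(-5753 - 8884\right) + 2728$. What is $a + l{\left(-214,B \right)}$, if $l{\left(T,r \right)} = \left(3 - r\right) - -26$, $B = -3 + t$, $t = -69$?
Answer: $-11808$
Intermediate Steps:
$a = -11909$ ($a = -14637 + 2728 = -11909$)
$B = -72$ ($B = -3 - 69 = -72$)
$l{\left(T,r \right)} = 29 - r$ ($l{\left(T,r \right)} = \left(3 - r\right) + 26 = 29 - r$)
$a + l{\left(-214,B \right)} = -11909 + \left(29 - -72\right) = -11909 + \left(29 + 72\right) = -11909 + 101 = -11808$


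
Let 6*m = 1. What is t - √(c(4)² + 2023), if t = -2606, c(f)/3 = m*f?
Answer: -2606 - √2027 ≈ -2651.0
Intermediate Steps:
m = ⅙ (m = (⅙)*1 = ⅙ ≈ 0.16667)
c(f) = f/2 (c(f) = 3*(f/6) = f/2)
t - √(c(4)² + 2023) = -2606 - √(((½)*4)² + 2023) = -2606 - √(2² + 2023) = -2606 - √(4 + 2023) = -2606 - √2027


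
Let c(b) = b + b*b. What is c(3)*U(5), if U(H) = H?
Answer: 60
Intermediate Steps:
c(b) = b + b**2
c(3)*U(5) = (3*(1 + 3))*5 = (3*4)*5 = 12*5 = 60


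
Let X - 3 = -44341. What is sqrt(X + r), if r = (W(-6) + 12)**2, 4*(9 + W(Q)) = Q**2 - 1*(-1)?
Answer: I*sqrt(707007)/4 ≈ 210.21*I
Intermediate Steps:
W(Q) = -35/4 + Q**2/4 (W(Q) = -9 + (Q**2 - 1*(-1))/4 = -9 + (Q**2 + 1)/4 = -9 + (1 + Q**2)/4 = -9 + (1/4 + Q**2/4) = -35/4 + Q**2/4)
X = -44338 (X = 3 - 44341 = -44338)
r = 2401/16 (r = ((-35/4 + (1/4)*(-6)**2) + 12)**2 = ((-35/4 + (1/4)*36) + 12)**2 = ((-35/4 + 9) + 12)**2 = (1/4 + 12)**2 = (49/4)**2 = 2401/16 ≈ 150.06)
sqrt(X + r) = sqrt(-44338 + 2401/16) = sqrt(-707007/16) = I*sqrt(707007)/4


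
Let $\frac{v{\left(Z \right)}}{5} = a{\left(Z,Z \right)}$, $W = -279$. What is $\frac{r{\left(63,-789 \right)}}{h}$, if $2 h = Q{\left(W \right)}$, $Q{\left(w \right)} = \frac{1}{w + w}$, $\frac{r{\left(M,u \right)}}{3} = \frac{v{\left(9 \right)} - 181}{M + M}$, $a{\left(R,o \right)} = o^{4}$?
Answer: $- \frac{6068064}{7} \approx -8.6687 \cdot 10^{5}$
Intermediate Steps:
$v{\left(Z \right)} = 5 Z^{4}$
$r{\left(M,u \right)} = \frac{48936}{M}$ ($r{\left(M,u \right)} = 3 \frac{5 \cdot 9^{4} - 181}{M + M} = 3 \frac{5 \cdot 6561 - 181}{2 M} = 3 \left(32805 - 181\right) \frac{1}{2 M} = 3 \cdot 32624 \frac{1}{2 M} = 3 \frac{16312}{M} = \frac{48936}{M}$)
$Q{\left(w \right)} = \frac{1}{2 w}$
$h = - \frac{1}{1116}$ ($h = \frac{\frac{1}{2} \frac{1}{-279}}{2} = \frac{\frac{1}{2} \left(- \frac{1}{279}\right)}{2} = \frac{1}{2} \left(- \frac{1}{558}\right) = - \frac{1}{1116} \approx -0.00089606$)
$\frac{r{\left(63,-789 \right)}}{h} = \frac{48936 \cdot \frac{1}{63}}{- \frac{1}{1116}} = 48936 \cdot \frac{1}{63} \left(-1116\right) = \frac{16312}{21} \left(-1116\right) = - \frac{6068064}{7}$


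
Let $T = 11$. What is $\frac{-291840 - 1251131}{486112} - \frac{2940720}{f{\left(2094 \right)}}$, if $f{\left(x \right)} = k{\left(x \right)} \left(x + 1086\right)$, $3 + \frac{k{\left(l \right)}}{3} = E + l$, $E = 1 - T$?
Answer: $- \frac{534362022853}{160844252448} \approx -3.3222$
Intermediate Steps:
$E = -10$ ($E = 1 - 11 = -10$)
$k{\left(l \right)} = -39 + 3 l$ ($k{\left(l \right)} = -9 + 3 \left(-10 + l\right) = -9 + \left(-30 + 3 l\right) = -39 + 3 l$)
$f{\left(x \right)} = \left(-39 + 3 x\right) \left(1086 + x\right)$ ($f{\left(x \right)} = \left(-39 + 3 x\right) \left(x + 1086\right) = \left(-39 + 3 x\right) \left(1086 + x\right)$)
$\frac{-291840 - 1251131}{486112} - \frac{2940720}{f{\left(2094 \right)}} = \frac{-291840 - 1251131}{486112} - \frac{2940720}{3 \left(-13 + 2094\right) \left(1086 + 2094\right)} = \left(-1542971\right) \frac{1}{486112} - \frac{2940720}{3 \cdot 2081 \cdot 3180} = - \frac{1542971}{486112} - \frac{2940720}{19852740} = - \frac{1542971}{486112} - \frac{49012}{330879} = - \frac{534362022853}{160844252448}$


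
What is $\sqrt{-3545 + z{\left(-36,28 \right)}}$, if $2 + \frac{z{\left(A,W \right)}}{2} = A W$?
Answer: $i \sqrt{5565} \approx 74.599 i$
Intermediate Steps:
$z{\left(A,W \right)} = -4 + 2 A W$
$\sqrt{-3545 + z{\left(-36,28 \right)}} = \sqrt{-3545 + \left(-4 + 2 \left(-36\right) 28\right)} = \sqrt{-3545 - 2020} = \sqrt{-5565} = i \sqrt{5565}$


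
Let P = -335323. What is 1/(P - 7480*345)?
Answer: -1/2915923 ≈ -3.4294e-7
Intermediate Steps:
1/(P - 7480*345) = 1/(-335323 - 7480*345) = 1/(-335323 - 2580600) = 1/(-2915923) = -1/2915923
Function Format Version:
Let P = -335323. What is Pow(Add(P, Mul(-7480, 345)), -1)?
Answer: Rational(-1, 2915923) ≈ -3.4294e-7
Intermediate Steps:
Pow(Add(P, Mul(-7480, 345)), -1) = Pow(Add(-335323, Mul(-7480, 345)), -1) = Pow(Add(-335323, -2580600), -1) = Pow(-2915923, -1) = Rational(-1, 2915923)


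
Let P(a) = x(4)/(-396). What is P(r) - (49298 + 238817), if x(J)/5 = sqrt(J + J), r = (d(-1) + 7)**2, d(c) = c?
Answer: -288115 - 5*sqrt(2)/198 ≈ -2.8812e+5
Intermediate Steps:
r = 36 (r = (-1 + 7)**2 = 6**2 = 36)
x(J) = 5*sqrt(2)*sqrt(J) (x(J) = 5*sqrt(J + J) = 5*sqrt(2*J) = 5*(sqrt(2)*sqrt(J)) = 5*sqrt(2)*sqrt(J))
P(a) = -5*sqrt(2)/198 (P(a) = (5*sqrt(2)*sqrt(4))/(-396) = (5*sqrt(2)*2)*(-1/396) = (10*sqrt(2))*(-1/396) = -5*sqrt(2)/198)
P(r) - (49298 + 238817) = -5*sqrt(2)/198 - (49298 + 238817) = -5*sqrt(2)/198 - 1*288115 = -5*sqrt(2)/198 - 288115 = -288115 - 5*sqrt(2)/198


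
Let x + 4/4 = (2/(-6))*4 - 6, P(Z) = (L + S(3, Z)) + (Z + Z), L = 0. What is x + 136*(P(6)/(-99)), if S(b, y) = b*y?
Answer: -545/11 ≈ -49.545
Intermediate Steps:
P(Z) = 5*Z (P(Z) = (0 + 3*Z) + (Z + Z) = 3*Z + 2*Z = 5*Z)
x = -25/3 (x = -1 + ((2/(-6))*4 - 6) = -1 + ((2*(-⅙))*4 - 6) = -1 + (-⅓*4 - 6) = -1 + (-4/3 - 6) = -1 - 22/3 = -25/3 ≈ -8.3333)
x + 136*(P(6)/(-99)) = -25/3 + 136*((5*6)/(-99)) = -25/3 + 136*(30*(-1/99)) = -25/3 + 136*(-10/33) = -25/3 - 1360/33 = -545/11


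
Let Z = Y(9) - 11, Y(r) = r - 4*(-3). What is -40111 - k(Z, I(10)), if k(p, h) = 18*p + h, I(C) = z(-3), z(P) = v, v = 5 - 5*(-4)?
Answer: -40316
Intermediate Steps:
Y(r) = 12 + r (Y(r) = r + 12 = 12 + r)
v = 25 (v = 5 + 20 = 25)
z(P) = 25
I(C) = 25
Z = 10 (Z = (12 + 9) - 11 = 21 - 11 = 10)
k(p, h) = h + 18*p
-40111 - k(Z, I(10)) = -40111 - (25 + 18*10) = -40111 - (25 + 180) = -40111 - 1*205 = -40111 - 205 = -40316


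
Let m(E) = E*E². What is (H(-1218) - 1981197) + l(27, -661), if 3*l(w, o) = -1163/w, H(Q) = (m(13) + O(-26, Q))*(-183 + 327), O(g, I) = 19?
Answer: -134630696/81 ≈ -1.6621e+6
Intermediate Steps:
m(E) = E³
H(Q) = 319104 (H(Q) = (13³ + 19)*(-183 + 327) = (2197 + 19)*144 = 2216*144 = 319104)
l(w, o) = -1163/(3*w) (l(w, o) = (-1163/w)/3 = -1163/(3*w))
(H(-1218) - 1981197) + l(27, -661) = (319104 - 1981197) - 1163/3/27 = -1662093 - 1163/3*1/27 = -1662093 - 1163/81 = -134630696/81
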